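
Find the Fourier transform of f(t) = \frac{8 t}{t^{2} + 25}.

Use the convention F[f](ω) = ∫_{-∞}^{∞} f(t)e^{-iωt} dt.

F(ω) = - 8 i \pi e^{- 5 \left|{\omega}\right|} \operatorname{sign}{\left(\omega \right)}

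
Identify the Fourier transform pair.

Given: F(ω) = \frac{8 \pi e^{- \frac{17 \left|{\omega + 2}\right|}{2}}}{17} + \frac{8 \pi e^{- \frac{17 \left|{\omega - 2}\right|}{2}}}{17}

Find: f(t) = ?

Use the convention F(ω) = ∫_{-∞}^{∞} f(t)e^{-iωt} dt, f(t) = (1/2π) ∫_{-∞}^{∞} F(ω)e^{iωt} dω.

f(t) = \frac{8 \cos{\left(2 t \right)}}{t^{2} + \frac{289}{4}}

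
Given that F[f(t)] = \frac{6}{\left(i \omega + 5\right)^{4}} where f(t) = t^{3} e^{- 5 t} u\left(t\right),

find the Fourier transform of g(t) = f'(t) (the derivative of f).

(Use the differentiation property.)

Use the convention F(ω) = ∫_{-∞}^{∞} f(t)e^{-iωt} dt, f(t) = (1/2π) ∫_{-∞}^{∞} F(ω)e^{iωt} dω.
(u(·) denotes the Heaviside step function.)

F[g](ω) = \frac{6 i \omega}{\left(i \omega + 5\right)^{4}}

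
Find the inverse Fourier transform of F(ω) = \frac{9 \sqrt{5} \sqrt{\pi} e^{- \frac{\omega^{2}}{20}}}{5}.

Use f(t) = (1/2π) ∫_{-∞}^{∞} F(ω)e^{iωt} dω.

f(t) = 9 e^{- 5 t^{2}}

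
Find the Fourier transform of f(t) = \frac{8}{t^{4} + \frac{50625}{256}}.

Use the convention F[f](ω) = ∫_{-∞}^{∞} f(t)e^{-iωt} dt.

F(ω) = \frac{512 \pi e^{- \frac{15 \sqrt{2} \left|{\omega}\right|}{8}} \sin{\left(\frac{15 \sqrt{2} \left|{\omega}\right|}{8} + \frac{\pi}{4} \right)}}{3375}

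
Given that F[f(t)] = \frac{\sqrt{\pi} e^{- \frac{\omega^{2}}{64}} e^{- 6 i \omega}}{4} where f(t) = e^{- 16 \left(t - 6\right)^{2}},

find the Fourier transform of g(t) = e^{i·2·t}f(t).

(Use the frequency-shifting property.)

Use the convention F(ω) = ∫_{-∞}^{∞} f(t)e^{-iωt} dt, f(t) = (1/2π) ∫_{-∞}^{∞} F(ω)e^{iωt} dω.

F[g](ω) = \frac{\sqrt{\pi} e^{- \frac{\left(\omega - 2\right) \left(\omega - 2 + 384 i\right)}{64}}}{4}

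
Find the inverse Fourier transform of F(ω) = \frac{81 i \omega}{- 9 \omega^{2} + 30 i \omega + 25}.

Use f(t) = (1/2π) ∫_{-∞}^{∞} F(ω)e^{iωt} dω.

f(t) = 9 \left(1 - \frac{5 t}{3}\right) e^{- \frac{5 t}{3}} u\left(t\right)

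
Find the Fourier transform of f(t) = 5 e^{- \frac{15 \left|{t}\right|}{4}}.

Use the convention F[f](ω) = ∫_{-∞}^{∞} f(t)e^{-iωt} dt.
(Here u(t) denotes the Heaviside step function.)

F(ω) = \frac{600}{16 \omega^{2} + 225}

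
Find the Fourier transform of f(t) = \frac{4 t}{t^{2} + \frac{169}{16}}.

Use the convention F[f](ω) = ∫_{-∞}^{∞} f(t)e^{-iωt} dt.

F(ω) = - 4 i \pi e^{- \frac{13 \left|{\omega}\right|}{4}} \operatorname{sign}{\left(\omega \right)}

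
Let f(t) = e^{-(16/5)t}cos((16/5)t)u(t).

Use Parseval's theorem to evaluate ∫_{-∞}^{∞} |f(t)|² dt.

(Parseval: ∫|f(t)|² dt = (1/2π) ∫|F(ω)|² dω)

∫|f(t)|² dt = \frac{15}{128}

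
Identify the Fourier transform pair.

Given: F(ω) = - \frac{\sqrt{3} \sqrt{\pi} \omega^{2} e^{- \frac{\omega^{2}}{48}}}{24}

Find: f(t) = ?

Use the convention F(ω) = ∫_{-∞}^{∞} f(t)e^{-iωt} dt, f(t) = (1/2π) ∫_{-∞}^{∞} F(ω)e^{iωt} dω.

f(t) = 3 \left(48 t^{2} - 2\right) e^{- 12 t^{2}}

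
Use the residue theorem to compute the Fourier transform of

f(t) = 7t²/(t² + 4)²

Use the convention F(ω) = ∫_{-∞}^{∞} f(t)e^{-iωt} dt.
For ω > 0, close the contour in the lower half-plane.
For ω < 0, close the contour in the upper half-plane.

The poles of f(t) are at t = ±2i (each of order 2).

Let g(z) = f(z)e^{-iωz}; for large |z| the factor e^{-iωz} decays in the lower half-plane when ω > 0 and in the upper half-plane when ω < 0.

Case ω > 0 (lower half-plane, clockwise contour ⇒ F(ω) = -2πi·ΣRes):
  Res_{z = - 2 i} g(z) = \frac{7 i \left(1 - 2 \omega\right) e^{- 2 \omega}}{8} (pole of order 2)
  F(ω) = -2πi·ΣRes = \frac{7 \pi \left(1 - 2 \omega\right) e^{- 2 \omega}}{4}

Case ω < 0 (upper half-plane, counterclockwise contour ⇒ F(ω) = +2πi·ΣRes):
  Res_{z = 2 i} g(z) = \frac{7 i \left(- 2 \omega - 1\right) e^{2 \omega}}{8} (pole of order 2)
  F(ω) = 2πi·ΣRes = \frac{7 \pi \left(2 \omega + 1\right) e^{2 \omega}}{4}

Both cases combine into a single formula in |ω|:

F(ω) = \frac{7 \pi \left(1 - 2 \left|{\omega}\right|\right) e^{- 2 \left|{\omega}\right|}}{4}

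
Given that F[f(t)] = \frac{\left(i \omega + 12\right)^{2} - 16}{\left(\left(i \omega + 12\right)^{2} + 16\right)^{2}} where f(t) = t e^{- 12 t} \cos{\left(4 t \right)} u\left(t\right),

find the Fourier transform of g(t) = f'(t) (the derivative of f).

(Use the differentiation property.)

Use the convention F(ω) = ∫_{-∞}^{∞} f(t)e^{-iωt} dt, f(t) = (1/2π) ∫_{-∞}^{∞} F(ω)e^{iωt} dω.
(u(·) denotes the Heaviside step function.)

F[g](ω) = \frac{i \omega \left(\left(i \omega + 12\right)^{2} - 16\right)}{\left(\left(i \omega + 12\right)^{2} + 16\right)^{2}}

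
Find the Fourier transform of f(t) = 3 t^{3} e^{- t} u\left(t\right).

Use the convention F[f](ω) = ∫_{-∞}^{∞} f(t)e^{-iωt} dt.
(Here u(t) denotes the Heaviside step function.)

F(ω) = \frac{18}{\left(i \omega + 1\right)^{4}}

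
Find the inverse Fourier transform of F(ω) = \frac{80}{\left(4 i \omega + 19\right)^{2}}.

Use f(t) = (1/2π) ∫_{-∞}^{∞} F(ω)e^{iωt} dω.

f(t) = 5 t e^{- \frac{19 t}{4}} u\left(t\right)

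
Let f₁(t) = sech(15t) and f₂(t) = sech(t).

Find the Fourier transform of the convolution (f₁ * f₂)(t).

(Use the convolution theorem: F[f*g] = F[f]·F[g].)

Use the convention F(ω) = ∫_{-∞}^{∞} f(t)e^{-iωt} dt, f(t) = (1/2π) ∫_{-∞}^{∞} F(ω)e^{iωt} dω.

F[f₁*f₂](ω) = \frac{\pi^{2}}{15 \cosh{\left(\frac{\pi \omega}{30} \right)} \cosh{\left(\frac{\pi \omega}{2} \right)}}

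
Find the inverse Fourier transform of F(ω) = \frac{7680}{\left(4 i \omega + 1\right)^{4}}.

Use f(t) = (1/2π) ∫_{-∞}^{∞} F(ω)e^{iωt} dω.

f(t) = 5 t^{3} e^{- \frac{t}{4}} u\left(t\right)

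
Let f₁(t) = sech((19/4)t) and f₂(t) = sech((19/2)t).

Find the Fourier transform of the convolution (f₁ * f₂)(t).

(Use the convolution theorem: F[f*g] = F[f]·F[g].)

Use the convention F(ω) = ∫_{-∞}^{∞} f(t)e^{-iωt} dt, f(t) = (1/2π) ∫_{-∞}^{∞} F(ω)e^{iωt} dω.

F[f₁*f₂](ω) = \frac{8 \pi^{2}}{361 \cosh{\left(\frac{\pi \omega}{19} \right)} \cosh{\left(\frac{2 \pi \omega}{19} \right)}}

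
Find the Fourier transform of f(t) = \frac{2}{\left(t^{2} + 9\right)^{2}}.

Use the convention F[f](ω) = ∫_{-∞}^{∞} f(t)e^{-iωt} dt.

F(ω) = \frac{\pi \left(3 \left|{\omega}\right| + 1\right) e^{- 3 \left|{\omega}\right|}}{27}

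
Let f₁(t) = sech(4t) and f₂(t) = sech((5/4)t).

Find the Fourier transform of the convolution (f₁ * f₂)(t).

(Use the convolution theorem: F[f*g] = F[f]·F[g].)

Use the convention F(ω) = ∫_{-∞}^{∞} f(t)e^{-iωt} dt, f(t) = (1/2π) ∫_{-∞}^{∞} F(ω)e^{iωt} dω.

F[f₁*f₂](ω) = \frac{\pi^{2}}{5 \cosh{\left(\frac{\pi \omega}{8} \right)} \cosh{\left(\frac{2 \pi \omega}{5} \right)}}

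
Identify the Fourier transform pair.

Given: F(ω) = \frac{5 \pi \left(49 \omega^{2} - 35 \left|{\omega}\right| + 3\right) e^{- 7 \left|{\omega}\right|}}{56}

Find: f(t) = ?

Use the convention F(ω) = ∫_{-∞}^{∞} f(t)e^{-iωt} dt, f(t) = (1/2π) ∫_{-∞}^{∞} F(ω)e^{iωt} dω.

f(t) = \frac{5 t^{4}}{\left(t^{2} + 49\right)^{3}}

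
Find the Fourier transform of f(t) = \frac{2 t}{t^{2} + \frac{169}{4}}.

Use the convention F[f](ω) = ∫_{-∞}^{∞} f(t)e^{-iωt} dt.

F(ω) = - 2 i \pi e^{- \frac{13 \left|{\omega}\right|}{2}} \operatorname{sign}{\left(\omega \right)}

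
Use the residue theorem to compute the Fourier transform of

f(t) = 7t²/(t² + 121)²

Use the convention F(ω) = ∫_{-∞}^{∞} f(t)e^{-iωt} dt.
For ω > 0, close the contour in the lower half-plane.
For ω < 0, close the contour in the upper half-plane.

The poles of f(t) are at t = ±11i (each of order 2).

Let g(z) = f(z)e^{-iωz}; for large |z| the factor e^{-iωz} decays in the lower half-plane when ω > 0 and in the upper half-plane when ω < 0.

Case ω > 0 (lower half-plane, clockwise contour ⇒ F(ω) = -2πi·ΣRes):
  Res_{z = - 11 i} g(z) = \frac{7 i \left(1 - 11 \omega\right) e^{- 11 \omega}}{44} (pole of order 2)
  F(ω) = -2πi·ΣRes = \frac{7 \pi \left(1 - 11 \omega\right) e^{- 11 \omega}}{22}

Case ω < 0 (upper half-plane, counterclockwise contour ⇒ F(ω) = +2πi·ΣRes):
  Res_{z = 11 i} g(z) = \frac{7 i \left(- 11 \omega - 1\right) e^{11 \omega}}{44} (pole of order 2)
  F(ω) = 2πi·ΣRes = \frac{7 \pi \left(11 \omega + 1\right) e^{11 \omega}}{22}

Both cases combine into a single formula in |ω|:

F(ω) = \frac{7 \pi \left(1 - 11 \left|{\omega}\right|\right) e^{- 11 \left|{\omega}\right|}}{22}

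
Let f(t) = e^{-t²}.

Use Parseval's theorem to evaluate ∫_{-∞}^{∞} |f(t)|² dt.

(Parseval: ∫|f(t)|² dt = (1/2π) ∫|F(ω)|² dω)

∫|f(t)|² dt = \frac{\sqrt{2} \sqrt{\pi}}{2}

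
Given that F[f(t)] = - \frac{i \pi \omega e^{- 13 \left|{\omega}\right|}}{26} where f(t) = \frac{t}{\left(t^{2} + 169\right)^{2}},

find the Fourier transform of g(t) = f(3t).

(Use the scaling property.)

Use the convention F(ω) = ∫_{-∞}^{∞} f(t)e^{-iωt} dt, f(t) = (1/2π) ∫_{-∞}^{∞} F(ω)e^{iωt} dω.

F[g](ω) = - \frac{i \pi \omega e^{- \frac{13 \left|{\omega}\right|}{3}}}{234}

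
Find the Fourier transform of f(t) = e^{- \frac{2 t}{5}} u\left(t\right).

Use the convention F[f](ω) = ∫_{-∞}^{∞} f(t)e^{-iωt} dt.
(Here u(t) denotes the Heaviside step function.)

F(ω) = \frac{5}{5 i \omega + 2}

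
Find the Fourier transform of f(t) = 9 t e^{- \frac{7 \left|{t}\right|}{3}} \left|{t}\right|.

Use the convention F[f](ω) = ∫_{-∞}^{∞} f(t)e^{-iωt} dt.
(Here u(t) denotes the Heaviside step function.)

F(ω) = \frac{8748 i \omega \left(3 \omega^{2} - 49\right)}{\left(9 \omega^{2} + 49\right)^{3}}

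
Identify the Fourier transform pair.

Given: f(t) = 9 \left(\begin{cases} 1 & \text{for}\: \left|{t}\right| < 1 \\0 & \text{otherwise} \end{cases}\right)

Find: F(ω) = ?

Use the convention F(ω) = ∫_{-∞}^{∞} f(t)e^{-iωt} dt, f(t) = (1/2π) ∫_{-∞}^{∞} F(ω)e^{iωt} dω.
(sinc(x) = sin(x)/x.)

F(ω) = 18 \operatorname{sinc}{\left(\omega \right)}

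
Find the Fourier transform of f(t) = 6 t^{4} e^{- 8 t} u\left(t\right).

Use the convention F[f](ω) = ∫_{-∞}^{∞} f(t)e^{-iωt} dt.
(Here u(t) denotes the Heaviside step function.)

F(ω) = \frac{144}{\left(i \omega + 8\right)^{5}}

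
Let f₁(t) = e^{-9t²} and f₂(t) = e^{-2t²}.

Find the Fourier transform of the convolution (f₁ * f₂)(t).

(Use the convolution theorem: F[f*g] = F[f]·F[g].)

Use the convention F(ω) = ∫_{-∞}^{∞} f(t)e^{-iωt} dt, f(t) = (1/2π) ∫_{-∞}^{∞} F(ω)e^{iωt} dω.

F[f₁*f₂](ω) = \frac{\sqrt{2} \pi e^{- \frac{11 \omega^{2}}{72}}}{6}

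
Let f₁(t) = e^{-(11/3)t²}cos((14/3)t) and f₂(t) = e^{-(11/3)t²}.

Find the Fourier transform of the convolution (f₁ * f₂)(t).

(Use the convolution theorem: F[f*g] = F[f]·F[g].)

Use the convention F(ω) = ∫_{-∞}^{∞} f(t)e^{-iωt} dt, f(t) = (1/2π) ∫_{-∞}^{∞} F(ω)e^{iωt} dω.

F[f₁*f₂](ω) = \frac{3 \pi \left(e^{\frac{14 \omega}{11}} + 1\right) e^{- \frac{3 \omega^{2}}{22} - \frac{7 \omega}{11} - \frac{49}{33}}}{22}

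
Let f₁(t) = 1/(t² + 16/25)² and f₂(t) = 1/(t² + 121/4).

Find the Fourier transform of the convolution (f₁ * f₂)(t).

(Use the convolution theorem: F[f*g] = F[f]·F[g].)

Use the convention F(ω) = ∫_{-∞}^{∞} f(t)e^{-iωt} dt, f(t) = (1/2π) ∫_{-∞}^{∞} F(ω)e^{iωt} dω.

F[f₁*f₂](ω) = \frac{25 \pi^{2} \left(4 \left|{\omega}\right| + 5\right) e^{- \frac{63 \left|{\omega}\right|}{10}}}{704}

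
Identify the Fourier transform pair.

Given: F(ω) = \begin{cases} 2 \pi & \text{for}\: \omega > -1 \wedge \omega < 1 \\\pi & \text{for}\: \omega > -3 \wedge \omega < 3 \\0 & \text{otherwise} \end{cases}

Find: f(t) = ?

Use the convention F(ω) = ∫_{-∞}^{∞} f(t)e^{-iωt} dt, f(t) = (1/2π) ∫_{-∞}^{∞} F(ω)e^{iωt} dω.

f(t) = \frac{2 \sin{\left(2 t \right)} \cos{\left(t \right)}}{t}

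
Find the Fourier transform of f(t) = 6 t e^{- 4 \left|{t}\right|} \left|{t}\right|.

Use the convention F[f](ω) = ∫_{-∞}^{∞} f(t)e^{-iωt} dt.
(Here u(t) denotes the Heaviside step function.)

F(ω) = \frac{24 i \omega \left(\omega^{2} - 48\right)}{\left(\omega^{2} + 16\right)^{3}}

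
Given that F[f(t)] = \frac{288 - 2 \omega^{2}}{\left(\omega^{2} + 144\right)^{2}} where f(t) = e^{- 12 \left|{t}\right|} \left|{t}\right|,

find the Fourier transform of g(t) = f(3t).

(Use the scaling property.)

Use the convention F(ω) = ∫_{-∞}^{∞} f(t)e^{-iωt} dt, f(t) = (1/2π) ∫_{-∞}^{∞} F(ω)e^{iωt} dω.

F[g](ω) = \frac{6 \left(1296 - \omega^{2}\right)}{\left(\omega^{2} + 1296\right)^{2}}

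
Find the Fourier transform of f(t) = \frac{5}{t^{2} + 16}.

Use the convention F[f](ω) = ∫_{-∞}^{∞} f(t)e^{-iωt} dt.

F(ω) = \frac{5 \pi e^{- 4 \left|{\omega}\right|}}{4}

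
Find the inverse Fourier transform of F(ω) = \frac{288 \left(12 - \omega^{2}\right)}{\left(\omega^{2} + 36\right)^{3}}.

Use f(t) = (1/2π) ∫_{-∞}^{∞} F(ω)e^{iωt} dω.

f(t) = 4 t^{2} e^{- 6 \left|{t}\right|}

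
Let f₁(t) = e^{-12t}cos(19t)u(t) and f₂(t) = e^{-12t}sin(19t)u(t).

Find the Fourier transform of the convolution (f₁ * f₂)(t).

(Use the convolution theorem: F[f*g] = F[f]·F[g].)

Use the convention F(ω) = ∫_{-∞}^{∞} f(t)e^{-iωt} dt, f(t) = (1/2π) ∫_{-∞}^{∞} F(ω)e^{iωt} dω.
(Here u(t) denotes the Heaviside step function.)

F[f₁*f₂](ω) = \frac{19 \left(i \omega + 12\right)}{\left(\left(i \omega + 12\right)^{2} + 361\right)^{2}}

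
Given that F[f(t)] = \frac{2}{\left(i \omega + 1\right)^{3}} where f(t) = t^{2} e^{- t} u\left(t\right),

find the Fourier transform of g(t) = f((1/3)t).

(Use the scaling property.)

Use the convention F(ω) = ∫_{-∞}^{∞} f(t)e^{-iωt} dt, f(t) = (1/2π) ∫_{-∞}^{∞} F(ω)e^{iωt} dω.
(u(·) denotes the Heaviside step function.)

F[g](ω) = \frac{6}{\left(3 i \omega + 1\right)^{3}}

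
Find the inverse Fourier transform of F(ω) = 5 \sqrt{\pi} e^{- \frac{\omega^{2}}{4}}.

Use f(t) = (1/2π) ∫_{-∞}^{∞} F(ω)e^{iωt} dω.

f(t) = 5 e^{- t^{2}}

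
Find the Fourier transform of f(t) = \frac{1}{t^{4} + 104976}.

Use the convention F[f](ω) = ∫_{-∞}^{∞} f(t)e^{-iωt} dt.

F(ω) = \frac{\pi e^{- 9 \sqrt{2} \left|{\omega}\right|} \sin{\left(9 \sqrt{2} \left|{\omega}\right| + \frac{\pi}{4} \right)}}{5832}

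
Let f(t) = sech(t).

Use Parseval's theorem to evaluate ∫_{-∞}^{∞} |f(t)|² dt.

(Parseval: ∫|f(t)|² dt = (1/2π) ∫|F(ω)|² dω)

∫|f(t)|² dt = 2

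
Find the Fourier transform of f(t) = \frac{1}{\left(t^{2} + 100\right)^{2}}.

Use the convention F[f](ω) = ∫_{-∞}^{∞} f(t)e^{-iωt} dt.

F(ω) = \frac{\pi \left(10 \left|{\omega}\right| + 1\right) e^{- 10 \left|{\omega}\right|}}{2000}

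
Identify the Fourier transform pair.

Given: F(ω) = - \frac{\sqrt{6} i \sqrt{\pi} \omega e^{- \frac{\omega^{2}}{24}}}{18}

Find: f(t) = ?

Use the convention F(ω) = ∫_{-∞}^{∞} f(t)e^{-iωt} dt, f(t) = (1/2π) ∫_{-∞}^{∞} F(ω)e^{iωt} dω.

f(t) = 4 t e^{- 6 t^{2}}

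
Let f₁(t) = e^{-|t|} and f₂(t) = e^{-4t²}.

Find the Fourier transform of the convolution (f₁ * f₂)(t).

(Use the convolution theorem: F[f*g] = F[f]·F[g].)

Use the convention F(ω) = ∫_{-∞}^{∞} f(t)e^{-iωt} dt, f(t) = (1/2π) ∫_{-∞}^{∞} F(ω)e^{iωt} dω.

F[f₁*f₂](ω) = \frac{\sqrt{\pi} e^{- \frac{\omega^{2}}{16}}}{\omega^{2} + 1}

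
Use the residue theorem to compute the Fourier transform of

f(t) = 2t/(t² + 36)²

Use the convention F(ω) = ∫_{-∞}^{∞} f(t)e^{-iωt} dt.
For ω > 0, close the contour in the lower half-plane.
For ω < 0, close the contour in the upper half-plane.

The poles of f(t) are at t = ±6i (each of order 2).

Let g(z) = f(z)e^{-iωz}; for large |z| the factor e^{-iωz} decays in the lower half-plane when ω > 0 and in the upper half-plane when ω < 0.

Case ω > 0 (lower half-plane, clockwise contour ⇒ F(ω) = -2πi·ΣRes):
  Res_{z = - 6 i} g(z) = \frac{\omega e^{- 6 \omega}}{12} (pole of order 2)
  F(ω) = -2πi·ΣRes = - \frac{i \pi \omega e^{- 6 \omega}}{6}

Case ω < 0 (upper half-plane, counterclockwise contour ⇒ F(ω) = +2πi·ΣRes):
  Res_{z = 6 i} g(z) = - \frac{\omega e^{6 \omega}}{12} (pole of order 2)
  F(ω) = 2πi·ΣRes = - \frac{i \pi \omega e^{6 \omega}}{6}

Both cases combine into a single formula in |ω|:

F(ω) = - \frac{i \pi \omega e^{- 6 \left|{\omega}\right|}}{6}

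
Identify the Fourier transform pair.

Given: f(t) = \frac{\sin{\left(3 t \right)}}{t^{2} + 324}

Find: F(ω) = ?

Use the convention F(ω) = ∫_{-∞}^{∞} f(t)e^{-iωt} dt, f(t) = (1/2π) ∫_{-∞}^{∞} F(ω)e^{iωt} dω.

F(ω) = \frac{i \pi e^{- 18 \left|{\omega + 3}\right|}}{36} - \frac{i \pi e^{- 18 \left|{\omega - 3}\right|}}{36}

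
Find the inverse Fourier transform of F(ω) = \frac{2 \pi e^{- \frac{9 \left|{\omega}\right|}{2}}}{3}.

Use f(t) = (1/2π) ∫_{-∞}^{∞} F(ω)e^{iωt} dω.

f(t) = \frac{3}{t^{2} + \frac{81}{4}}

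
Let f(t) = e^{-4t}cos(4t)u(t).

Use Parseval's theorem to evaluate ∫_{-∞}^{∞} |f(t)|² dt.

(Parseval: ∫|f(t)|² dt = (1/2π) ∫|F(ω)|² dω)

∫|f(t)|² dt = \frac{3}{32}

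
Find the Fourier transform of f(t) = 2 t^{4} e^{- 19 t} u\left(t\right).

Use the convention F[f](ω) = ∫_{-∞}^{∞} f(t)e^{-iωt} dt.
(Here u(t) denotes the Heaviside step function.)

F(ω) = \frac{48}{\left(i \omega + 19\right)^{5}}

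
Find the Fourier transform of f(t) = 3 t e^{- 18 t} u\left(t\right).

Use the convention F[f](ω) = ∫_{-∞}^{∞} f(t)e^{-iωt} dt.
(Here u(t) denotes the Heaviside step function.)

F(ω) = \frac{3}{\left(i \omega + 18\right)^{2}}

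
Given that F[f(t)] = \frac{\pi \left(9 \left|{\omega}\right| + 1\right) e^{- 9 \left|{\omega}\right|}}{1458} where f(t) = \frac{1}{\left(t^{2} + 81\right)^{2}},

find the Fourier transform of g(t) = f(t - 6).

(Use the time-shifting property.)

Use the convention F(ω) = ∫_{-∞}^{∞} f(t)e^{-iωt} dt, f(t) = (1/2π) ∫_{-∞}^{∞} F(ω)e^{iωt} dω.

F[g](ω) = \frac{\pi \left(9 \left|{\omega}\right| + 1\right) e^{- 6 i \omega - 9 \left|{\omega}\right|}}{1458}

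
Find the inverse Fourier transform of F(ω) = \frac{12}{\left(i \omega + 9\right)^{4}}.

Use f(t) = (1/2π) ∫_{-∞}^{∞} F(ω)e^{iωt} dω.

f(t) = 2 t^{3} e^{- 9 t} u\left(t\right)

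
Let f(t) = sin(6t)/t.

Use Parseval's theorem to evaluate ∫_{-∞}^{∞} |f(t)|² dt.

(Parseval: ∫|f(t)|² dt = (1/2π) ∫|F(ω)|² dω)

∫|f(t)|² dt = 6 \pi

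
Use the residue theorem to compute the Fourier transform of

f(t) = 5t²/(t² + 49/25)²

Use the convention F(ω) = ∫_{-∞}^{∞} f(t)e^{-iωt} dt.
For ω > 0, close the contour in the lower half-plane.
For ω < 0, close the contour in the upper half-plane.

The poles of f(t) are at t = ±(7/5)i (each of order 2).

Let g(z) = f(z)e^{-iωz}; for large |z| the factor e^{-iωz} decays in the lower half-plane when ω > 0 and in the upper half-plane when ω < 0.

Case ω > 0 (lower half-plane, clockwise contour ⇒ F(ω) = -2πi·ΣRes):
  Res_{z = - \frac{7 i}{5}} g(z) = \frac{5 i \left(5 - 7 \omega\right) e^{- \frac{7 \omega}{5}}}{28} (pole of order 2)
  F(ω) = -2πi·ΣRes = \frac{5 \pi \left(5 - 7 \omega\right) e^{- \frac{7 \omega}{5}}}{14}

Case ω < 0 (upper half-plane, counterclockwise contour ⇒ F(ω) = +2πi·ΣRes):
  Res_{z = \frac{7 i}{5}} g(z) = \frac{5 i \left(- 7 \omega - 5\right) e^{\frac{7 \omega}{5}}}{28} (pole of order 2)
  F(ω) = 2πi·ΣRes = \frac{5 \pi \left(7 \omega + 5\right) e^{\frac{7 \omega}{5}}}{14}

Both cases combine into a single formula in |ω|:

F(ω) = \frac{5 \pi \left(5 - 7 \left|{\omega}\right|\right) e^{- \frac{7 \left|{\omega}\right|}{5}}}{14}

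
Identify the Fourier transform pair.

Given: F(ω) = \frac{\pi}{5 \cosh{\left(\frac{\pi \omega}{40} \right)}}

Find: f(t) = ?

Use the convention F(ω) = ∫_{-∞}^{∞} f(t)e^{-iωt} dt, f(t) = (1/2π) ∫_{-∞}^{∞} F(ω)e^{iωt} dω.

f(t) = \frac{8}{e^{20 t} + e^{- 20 t}}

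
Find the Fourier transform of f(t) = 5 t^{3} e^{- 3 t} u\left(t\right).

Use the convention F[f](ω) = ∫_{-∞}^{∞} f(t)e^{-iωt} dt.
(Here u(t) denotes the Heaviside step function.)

F(ω) = \frac{30}{\left(i \omega + 3\right)^{4}}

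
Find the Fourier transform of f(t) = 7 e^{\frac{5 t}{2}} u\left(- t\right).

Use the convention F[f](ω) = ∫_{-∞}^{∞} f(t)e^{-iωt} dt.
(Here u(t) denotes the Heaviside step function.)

F(ω) = - \frac{14}{2 i \omega - 5}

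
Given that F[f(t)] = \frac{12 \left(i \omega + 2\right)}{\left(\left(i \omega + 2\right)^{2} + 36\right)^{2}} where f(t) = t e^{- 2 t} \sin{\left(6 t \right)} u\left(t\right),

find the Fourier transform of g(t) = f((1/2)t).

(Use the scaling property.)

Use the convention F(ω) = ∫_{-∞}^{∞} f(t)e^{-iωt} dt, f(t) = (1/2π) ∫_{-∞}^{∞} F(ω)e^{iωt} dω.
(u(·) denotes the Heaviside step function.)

F[g](ω) = \frac{3 \left(i \omega + 1\right)}{\left(\left(i \omega + 1\right)^{2} + 9\right)^{2}}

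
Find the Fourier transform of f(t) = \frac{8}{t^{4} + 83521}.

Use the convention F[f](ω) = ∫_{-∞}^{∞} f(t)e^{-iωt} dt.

F(ω) = \frac{8 \pi e^{- \frac{17 \sqrt{2} \left|{\omega}\right|}{2}} \sin{\left(\frac{17 \sqrt{2} \left|{\omega}\right|}{2} + \frac{\pi}{4} \right)}}{4913}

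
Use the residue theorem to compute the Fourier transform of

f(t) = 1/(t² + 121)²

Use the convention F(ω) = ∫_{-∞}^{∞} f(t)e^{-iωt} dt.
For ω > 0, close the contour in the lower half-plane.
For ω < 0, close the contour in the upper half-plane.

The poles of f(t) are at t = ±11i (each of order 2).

Let g(z) = f(z)e^{-iωz}; for large |z| the factor e^{-iωz} decays in the lower half-plane when ω > 0 and in the upper half-plane when ω < 0.

Case ω > 0 (lower half-plane, clockwise contour ⇒ F(ω) = -2πi·ΣRes):
  Res_{z = - 11 i} g(z) = \frac{i \left(11 \omega + 1\right) e^{- 11 \omega}}{5324} (pole of order 2)
  F(ω) = -2πi·ΣRes = \frac{\pi \left(11 \omega + 1\right) e^{- 11 \omega}}{2662}

Case ω < 0 (upper half-plane, counterclockwise contour ⇒ F(ω) = +2πi·ΣRes):
  Res_{z = 11 i} g(z) = \frac{i \left(11 \omega - 1\right) e^{11 \omega}}{5324} (pole of order 2)
  F(ω) = 2πi·ΣRes = \frac{\pi \left(1 - 11 \omega\right) e^{11 \omega}}{2662}

Both cases combine into a single formula in |ω|:

F(ω) = \frac{\pi \left(11 \left|{\omega}\right| + 1\right) e^{- 11 \left|{\omega}\right|}}{2662}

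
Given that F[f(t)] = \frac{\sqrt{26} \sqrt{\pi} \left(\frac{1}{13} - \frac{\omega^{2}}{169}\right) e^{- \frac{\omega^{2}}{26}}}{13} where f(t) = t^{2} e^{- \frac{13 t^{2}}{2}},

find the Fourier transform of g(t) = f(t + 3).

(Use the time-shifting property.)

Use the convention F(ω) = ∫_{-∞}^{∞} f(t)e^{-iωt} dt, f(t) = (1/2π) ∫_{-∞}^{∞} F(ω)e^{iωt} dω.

F[g](ω) = \frac{\sqrt{26} \sqrt{\pi} \left(13 - \omega^{2}\right) e^{\frac{\omega \left(- \omega + 78 i\right)}{26}}}{2197}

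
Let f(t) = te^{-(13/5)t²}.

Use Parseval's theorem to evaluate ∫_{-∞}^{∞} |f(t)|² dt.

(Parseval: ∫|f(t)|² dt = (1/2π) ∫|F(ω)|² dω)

∫|f(t)|² dt = \frac{5 \sqrt{130} \sqrt{\pi}}{1352}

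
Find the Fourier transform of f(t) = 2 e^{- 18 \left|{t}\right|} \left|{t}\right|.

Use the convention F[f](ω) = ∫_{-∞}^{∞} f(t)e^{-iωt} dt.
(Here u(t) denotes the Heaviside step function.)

F(ω) = \frac{4 \left(324 - \omega^{2}\right)}{\left(\omega^{2} + 324\right)^{2}}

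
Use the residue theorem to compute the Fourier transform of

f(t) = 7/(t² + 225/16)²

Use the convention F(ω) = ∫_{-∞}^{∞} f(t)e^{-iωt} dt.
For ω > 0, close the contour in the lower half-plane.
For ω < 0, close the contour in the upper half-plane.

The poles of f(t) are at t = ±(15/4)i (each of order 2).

Let g(z) = f(z)e^{-iωz}; for large |z| the factor e^{-iωz} decays in the lower half-plane when ω > 0 and in the upper half-plane when ω < 0.

Case ω > 0 (lower half-plane, clockwise contour ⇒ F(ω) = -2πi·ΣRes):
  Res_{z = - \frac{15 i}{4}} g(z) = \frac{28 i \left(15 \omega + 4\right) e^{- \frac{15 \omega}{4}}}{3375} (pole of order 2)
  F(ω) = -2πi·ΣRes = \frac{56 \pi \left(15 \omega + 4\right) e^{- \frac{15 \omega}{4}}}{3375}

Case ω < 0 (upper half-plane, counterclockwise contour ⇒ F(ω) = +2πi·ΣRes):
  Res_{z = \frac{15 i}{4}} g(z) = \frac{28 i \left(15 \omega - 4\right) e^{\frac{15 \omega}{4}}}{3375} (pole of order 2)
  F(ω) = 2πi·ΣRes = \frac{56 \pi \left(4 - 15 \omega\right) e^{\frac{15 \omega}{4}}}{3375}

Both cases combine into a single formula in |ω|:

F(ω) = \frac{56 \pi \left(15 \left|{\omega}\right| + 4\right) e^{- \frac{15 \left|{\omega}\right|}{4}}}{3375}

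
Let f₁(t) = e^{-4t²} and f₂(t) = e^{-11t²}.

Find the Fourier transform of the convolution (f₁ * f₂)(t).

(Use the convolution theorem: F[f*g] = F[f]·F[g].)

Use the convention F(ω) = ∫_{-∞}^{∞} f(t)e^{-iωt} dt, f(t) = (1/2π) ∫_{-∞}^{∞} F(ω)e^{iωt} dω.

F[f₁*f₂](ω) = \frac{\sqrt{11} \pi e^{- \frac{15 \omega^{2}}{176}}}{22}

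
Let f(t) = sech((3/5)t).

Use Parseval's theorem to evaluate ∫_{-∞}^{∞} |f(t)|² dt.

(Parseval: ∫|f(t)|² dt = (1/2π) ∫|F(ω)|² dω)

∫|f(t)|² dt = \frac{10}{3}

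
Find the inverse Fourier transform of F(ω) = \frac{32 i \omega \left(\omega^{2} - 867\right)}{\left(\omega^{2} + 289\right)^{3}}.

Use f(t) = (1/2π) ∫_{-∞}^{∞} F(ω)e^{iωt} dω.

f(t) = 8 t e^{- 17 \left|{t}\right|} \left|{t}\right|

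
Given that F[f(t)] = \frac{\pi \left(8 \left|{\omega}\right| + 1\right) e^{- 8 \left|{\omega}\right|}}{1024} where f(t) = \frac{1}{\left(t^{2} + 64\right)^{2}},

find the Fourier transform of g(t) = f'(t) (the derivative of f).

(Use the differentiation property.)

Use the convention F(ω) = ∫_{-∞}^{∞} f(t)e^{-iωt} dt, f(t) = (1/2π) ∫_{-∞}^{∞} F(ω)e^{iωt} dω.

F[g](ω) = \frac{i \pi \omega \left(8 \left|{\omega}\right| + 1\right) e^{- 8 \left|{\omega}\right|}}{1024}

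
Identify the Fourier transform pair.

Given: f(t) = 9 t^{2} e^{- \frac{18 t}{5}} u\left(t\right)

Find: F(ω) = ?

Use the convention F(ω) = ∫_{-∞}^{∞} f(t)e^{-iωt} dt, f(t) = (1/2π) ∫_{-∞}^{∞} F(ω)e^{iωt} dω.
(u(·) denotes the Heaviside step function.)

F(ω) = \frac{2250}{\left(5 i \omega + 18\right)^{3}}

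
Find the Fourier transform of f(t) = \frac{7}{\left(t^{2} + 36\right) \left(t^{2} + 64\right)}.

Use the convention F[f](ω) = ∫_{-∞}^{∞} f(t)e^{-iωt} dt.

F(ω) = \frac{\pi \left(4 e^{2 \left|{\omega}\right|} - 3\right) e^{- 8 \left|{\omega}\right|}}{96}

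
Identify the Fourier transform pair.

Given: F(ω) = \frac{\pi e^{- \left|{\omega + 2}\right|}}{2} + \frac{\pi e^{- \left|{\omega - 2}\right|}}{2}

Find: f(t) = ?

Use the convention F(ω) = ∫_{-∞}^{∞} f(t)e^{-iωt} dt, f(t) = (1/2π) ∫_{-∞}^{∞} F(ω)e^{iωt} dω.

f(t) = \frac{\cos{\left(2 t \right)}}{t^{2} + 1}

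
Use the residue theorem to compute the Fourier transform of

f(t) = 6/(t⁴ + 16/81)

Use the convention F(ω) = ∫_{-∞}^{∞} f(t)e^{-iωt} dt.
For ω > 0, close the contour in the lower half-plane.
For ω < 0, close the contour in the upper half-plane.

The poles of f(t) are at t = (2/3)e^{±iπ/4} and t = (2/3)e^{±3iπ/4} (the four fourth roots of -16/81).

Let g(z) = f(z)e^{-iωz}; for large |z| the factor e^{-iωz} decays in the lower half-plane when ω > 0 and in the upper half-plane when ω < 0.

Case ω > 0 (lower half-plane, clockwise contour ⇒ F(ω) = -2πi·ΣRes):
  Res_{z = - \frac{\sqrt{2}}{3} - \frac{\sqrt{2} i}{3}} g(z) = \frac{81 \sqrt{2} i \left(1 - i\right) e^{\frac{\sqrt{2} \omega \left(-1 + i\right)}{3}}}{32}
  Res_{z = \frac{\sqrt{2}}{3} - \frac{\sqrt{2} i}{3}} g(z) = \frac{81 \sqrt{2} i \left(1 + i\right) e^{- \frac{\sqrt{2} \omega \left(1 + i\right)}{3}}}{32}
  F(ω) = -2πi·ΣRes = \frac{81 \sqrt{2} \pi \left(1 - i\right) \left(e^{\frac{2 \sqrt{2} i \omega}{3}} + i\right) e^{- \frac{\sqrt{2} \omega \left(1 + i\right)}{3}}}{16} = \frac{81 \pi e^{- \frac{\sqrt{2} \omega}{3}} \sin{\left(\frac{\sqrt{2} \omega}{3} + \frac{\pi}{4} \right)}}{4}

Case ω < 0 (upper half-plane, counterclockwise contour ⇒ F(ω) = +2πi·ΣRes):
  Res_{z = \frac{\sqrt{2}}{3} + \frac{\sqrt{2} i}{3}} g(z) = \frac{81 \sqrt{2} i \left(-1 + i\right) e^{\frac{\sqrt{2} \omega \left(1 - i\right)}{3}}}{32}
  Res_{z = - \frac{\sqrt{2}}{3} + \frac{\sqrt{2} i}{3}} g(z) = \frac{81 \sqrt{2} \left(1 - i\right) e^{\frac{\sqrt{2} \omega \left(1 + i\right)}{3}}}{32}
  F(ω) = 2πi·ΣRes = - \frac{81 \sqrt{2} i \pi \left(i \left(1 - i\right) e^{\frac{\sqrt{2} \omega \left(1 - i\right)}{3}} - \left(1 - i\right) e^{\frac{\sqrt{2} \omega \left(1 + i\right)}{3}}\right)}{16} = \frac{81 \pi e^{\frac{\sqrt{2} \omega}{3}} \cos{\left(\frac{\sqrt{2} \omega}{3} + \frac{\pi}{4} \right)}}{4}

Both cases combine into a single formula in |ω|:

F(ω) = \frac{81 \pi e^{- \frac{\sqrt{2} \left|{\omega}\right|}{3}} \sin{\left(\frac{\sqrt{2} \left|{\omega}\right|}{3} + \frac{\pi}{4} \right)}}{4}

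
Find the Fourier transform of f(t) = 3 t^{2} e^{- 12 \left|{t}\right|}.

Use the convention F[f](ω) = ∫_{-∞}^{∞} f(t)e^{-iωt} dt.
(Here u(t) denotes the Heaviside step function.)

F(ω) = \frac{432 \left(48 - \omega^{2}\right)}{\left(\omega^{2} + 144\right)^{3}}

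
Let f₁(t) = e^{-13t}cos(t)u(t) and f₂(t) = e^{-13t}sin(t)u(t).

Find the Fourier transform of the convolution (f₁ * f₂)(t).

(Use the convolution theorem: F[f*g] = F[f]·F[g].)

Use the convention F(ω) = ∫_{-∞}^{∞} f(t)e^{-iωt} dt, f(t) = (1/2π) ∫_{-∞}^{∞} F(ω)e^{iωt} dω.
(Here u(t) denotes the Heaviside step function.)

F[f₁*f₂](ω) = \frac{i \omega + 13}{\left(\left(i \omega + 13\right)^{2} + 1\right)^{2}}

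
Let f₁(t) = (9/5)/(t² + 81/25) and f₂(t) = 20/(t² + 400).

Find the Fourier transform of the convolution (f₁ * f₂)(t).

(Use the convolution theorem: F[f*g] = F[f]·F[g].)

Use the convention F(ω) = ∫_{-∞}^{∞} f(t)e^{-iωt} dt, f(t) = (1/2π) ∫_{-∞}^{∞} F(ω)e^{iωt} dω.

F[f₁*f₂](ω) = \pi^{2} e^{- \frac{109 \left|{\omega}\right|}{5}}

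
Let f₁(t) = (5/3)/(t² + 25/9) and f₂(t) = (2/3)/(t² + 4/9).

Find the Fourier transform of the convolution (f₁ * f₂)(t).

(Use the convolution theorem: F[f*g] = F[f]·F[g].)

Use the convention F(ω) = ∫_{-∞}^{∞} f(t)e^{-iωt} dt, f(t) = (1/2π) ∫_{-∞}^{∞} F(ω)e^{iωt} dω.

F[f₁*f₂](ω) = \pi^{2} e^{- \frac{7 \left|{\omega}\right|}{3}}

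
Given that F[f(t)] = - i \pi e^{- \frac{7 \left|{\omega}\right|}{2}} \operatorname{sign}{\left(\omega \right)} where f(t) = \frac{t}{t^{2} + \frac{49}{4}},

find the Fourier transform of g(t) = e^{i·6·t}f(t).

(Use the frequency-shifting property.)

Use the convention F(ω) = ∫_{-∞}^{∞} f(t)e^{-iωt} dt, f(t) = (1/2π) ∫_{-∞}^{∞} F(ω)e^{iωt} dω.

F[g](ω) = - i \pi e^{- \frac{7 \left|{\omega - 6}\right|}{2}} \operatorname{sign}{\left(\omega - 6 \right)}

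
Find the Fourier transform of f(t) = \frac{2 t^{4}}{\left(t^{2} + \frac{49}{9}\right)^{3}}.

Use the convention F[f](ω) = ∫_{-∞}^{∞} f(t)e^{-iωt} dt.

F(ω) = \frac{\pi \left(49 \omega^{2} - 105 \left|{\omega}\right| + 27\right) e^{- \frac{7 \left|{\omega}\right|}{3}}}{84}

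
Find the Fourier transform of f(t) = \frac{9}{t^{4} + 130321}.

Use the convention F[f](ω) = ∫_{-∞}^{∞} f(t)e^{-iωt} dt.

F(ω) = \frac{9 \pi e^{- \frac{19 \sqrt{2} \left|{\omega}\right|}{2}} \sin{\left(\frac{19 \sqrt{2} \left|{\omega}\right|}{2} + \frac{\pi}{4} \right)}}{6859}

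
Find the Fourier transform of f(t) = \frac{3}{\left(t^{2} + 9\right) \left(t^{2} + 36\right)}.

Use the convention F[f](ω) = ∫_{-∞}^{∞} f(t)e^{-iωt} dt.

F(ω) = \frac{\pi \left(2 e^{3 \left|{\omega}\right|} - 1\right) e^{- 6 \left|{\omega}\right|}}{54}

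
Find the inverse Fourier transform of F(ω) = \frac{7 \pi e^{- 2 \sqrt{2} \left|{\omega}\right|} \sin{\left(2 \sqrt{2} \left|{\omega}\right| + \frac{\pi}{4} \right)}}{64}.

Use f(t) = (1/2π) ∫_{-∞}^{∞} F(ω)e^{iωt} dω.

f(t) = \frac{7}{t^{4} + 256}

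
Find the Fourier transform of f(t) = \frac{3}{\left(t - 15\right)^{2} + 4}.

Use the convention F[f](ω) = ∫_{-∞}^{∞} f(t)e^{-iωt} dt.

F(ω) = \frac{3 \pi e^{- 15 i \omega - 2 \left|{\omega}\right|}}{2}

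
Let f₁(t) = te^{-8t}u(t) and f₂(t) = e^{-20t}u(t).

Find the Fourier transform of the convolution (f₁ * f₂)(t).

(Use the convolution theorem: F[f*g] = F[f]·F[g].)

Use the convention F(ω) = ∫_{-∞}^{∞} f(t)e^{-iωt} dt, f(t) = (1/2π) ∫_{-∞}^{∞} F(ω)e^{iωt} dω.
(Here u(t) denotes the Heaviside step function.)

F[f₁*f₂](ω) = \frac{1}{\left(i \omega + 8\right)^{2} \left(i \omega + 20\right)}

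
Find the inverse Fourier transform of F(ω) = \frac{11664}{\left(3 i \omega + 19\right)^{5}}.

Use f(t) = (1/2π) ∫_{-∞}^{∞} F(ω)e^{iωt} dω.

f(t) = 2 t^{4} e^{- \frac{19 t}{3}} u\left(t\right)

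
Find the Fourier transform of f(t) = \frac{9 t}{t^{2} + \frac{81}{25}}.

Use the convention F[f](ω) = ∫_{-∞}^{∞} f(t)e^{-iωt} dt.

F(ω) = - 9 i \pi e^{- \frac{9 \left|{\omega}\right|}{5}} \operatorname{sign}{\left(\omega \right)}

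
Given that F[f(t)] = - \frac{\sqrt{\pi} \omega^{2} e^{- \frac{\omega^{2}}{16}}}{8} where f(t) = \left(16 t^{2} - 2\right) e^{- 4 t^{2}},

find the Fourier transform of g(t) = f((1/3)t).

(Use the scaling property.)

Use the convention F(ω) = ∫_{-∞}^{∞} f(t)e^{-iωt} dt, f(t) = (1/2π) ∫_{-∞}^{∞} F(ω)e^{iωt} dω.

F[g](ω) = - \frac{27 \sqrt{\pi} \omega^{2} e^{- \frac{9 \omega^{2}}{16}}}{8}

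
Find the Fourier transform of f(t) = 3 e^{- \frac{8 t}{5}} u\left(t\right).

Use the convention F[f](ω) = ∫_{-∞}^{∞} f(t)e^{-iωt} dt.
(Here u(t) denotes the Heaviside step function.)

F(ω) = \frac{15}{5 i \omega + 8}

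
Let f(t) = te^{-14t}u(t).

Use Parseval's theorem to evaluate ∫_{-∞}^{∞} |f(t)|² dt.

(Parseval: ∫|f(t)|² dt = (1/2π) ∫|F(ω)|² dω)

∫|f(t)|² dt = \frac{1}{10976}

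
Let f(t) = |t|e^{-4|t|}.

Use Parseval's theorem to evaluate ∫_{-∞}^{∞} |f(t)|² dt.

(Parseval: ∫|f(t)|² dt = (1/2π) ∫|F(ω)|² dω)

∫|f(t)|² dt = \frac{1}{128}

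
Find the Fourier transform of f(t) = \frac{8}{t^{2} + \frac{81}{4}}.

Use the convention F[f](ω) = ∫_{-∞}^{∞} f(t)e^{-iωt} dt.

F(ω) = \frac{16 \pi e^{- \frac{9 \left|{\omega}\right|}{2}}}{9}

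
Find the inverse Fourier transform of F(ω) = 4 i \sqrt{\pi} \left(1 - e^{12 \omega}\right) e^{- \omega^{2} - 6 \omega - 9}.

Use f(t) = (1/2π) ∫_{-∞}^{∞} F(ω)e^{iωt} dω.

f(t) = 4 e^{- \frac{t^{2}}{4}} \sin{\left(3 t \right)}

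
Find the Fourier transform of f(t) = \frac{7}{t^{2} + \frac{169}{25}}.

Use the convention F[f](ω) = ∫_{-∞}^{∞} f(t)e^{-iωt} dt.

F(ω) = \frac{35 \pi e^{- \frac{13 \left|{\omega}\right|}{5}}}{13}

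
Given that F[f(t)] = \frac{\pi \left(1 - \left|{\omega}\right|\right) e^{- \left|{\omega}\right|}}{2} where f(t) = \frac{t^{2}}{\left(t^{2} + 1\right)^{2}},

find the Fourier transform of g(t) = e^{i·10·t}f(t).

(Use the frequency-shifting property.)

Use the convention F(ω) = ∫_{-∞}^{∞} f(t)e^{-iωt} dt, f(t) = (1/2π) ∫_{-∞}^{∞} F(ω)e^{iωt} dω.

F[g](ω) = \frac{\pi \left(1 - \left|{\omega - 10}\right|\right) e^{- \left|{\omega - 10}\right|}}{2}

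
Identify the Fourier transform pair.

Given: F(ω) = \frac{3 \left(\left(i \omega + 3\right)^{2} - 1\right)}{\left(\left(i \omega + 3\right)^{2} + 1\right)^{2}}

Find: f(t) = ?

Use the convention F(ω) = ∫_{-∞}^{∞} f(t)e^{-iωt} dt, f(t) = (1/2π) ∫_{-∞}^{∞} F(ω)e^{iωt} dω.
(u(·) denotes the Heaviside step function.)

f(t) = 3 t e^{- 3 t} \cos{\left(t \right)} u\left(t\right)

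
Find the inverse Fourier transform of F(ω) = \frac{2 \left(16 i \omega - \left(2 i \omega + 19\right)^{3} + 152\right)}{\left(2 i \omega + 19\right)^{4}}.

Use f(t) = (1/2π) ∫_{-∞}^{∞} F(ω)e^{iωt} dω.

f(t) = \left(t^{2} - 1\right) e^{- \frac{19 t}{2}} u\left(t\right)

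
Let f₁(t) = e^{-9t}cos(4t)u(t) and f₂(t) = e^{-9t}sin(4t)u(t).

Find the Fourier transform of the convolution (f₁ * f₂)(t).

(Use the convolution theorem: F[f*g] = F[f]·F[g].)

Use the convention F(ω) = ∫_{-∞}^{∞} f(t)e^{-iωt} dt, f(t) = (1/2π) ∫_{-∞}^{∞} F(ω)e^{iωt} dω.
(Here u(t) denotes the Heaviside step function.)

F[f₁*f₂](ω) = \frac{4 \left(i \omega + 9\right)}{\left(\left(i \omega + 9\right)^{2} + 16\right)^{2}}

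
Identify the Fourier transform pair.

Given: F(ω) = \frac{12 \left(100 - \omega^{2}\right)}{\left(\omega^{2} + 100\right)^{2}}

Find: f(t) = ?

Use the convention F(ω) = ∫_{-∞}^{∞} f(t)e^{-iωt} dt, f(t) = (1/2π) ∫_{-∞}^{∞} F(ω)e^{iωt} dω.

f(t) = 6 e^{- 10 \left|{t}\right|} \left|{t}\right|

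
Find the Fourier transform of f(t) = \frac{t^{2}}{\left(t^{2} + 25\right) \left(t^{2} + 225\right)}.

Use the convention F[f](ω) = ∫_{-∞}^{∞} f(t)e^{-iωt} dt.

F(ω) = \frac{\pi \left(3 - e^{10 \left|{\omega}\right|}\right) e^{- 15 \left|{\omega}\right|}}{40}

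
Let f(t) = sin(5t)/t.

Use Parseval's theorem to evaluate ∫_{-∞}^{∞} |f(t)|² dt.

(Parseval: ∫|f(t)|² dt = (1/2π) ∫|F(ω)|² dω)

∫|f(t)|² dt = 5 \pi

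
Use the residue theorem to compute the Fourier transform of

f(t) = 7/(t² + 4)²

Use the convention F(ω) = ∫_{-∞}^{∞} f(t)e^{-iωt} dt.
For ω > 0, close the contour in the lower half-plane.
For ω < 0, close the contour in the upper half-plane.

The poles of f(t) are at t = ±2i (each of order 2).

Let g(z) = f(z)e^{-iωz}; for large |z| the factor e^{-iωz} decays in the lower half-plane when ω > 0 and in the upper half-plane when ω < 0.

Case ω > 0 (lower half-plane, clockwise contour ⇒ F(ω) = -2πi·ΣRes):
  Res_{z = - 2 i} g(z) = \frac{7 i \left(2 \omega + 1\right) e^{- 2 \omega}}{32} (pole of order 2)
  F(ω) = -2πi·ΣRes = \frac{7 \pi \left(2 \omega + 1\right) e^{- 2 \omega}}{16}

Case ω < 0 (upper half-plane, counterclockwise contour ⇒ F(ω) = +2πi·ΣRes):
  Res_{z = 2 i} g(z) = \frac{7 i \left(2 \omega - 1\right) e^{2 \omega}}{32} (pole of order 2)
  F(ω) = 2πi·ΣRes = \frac{7 \pi \left(1 - 2 \omega\right) e^{2 \omega}}{16}

Both cases combine into a single formula in |ω|:

F(ω) = \frac{7 \pi \left(2 \left|{\omega}\right| + 1\right) e^{- 2 \left|{\omega}\right|}}{16}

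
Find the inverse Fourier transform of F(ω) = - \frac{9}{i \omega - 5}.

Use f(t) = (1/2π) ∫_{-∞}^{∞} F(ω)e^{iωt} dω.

f(t) = 9 e^{5 t} u\left(- t\right)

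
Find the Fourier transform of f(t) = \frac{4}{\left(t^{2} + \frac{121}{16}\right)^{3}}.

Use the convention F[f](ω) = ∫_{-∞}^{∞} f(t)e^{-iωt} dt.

F(ω) = \frac{32 \pi \left(121 \omega^{2} + 132 \left|{\omega}\right| + 48\right) e^{- \frac{11 \left|{\omega}\right|}{4}}}{161051}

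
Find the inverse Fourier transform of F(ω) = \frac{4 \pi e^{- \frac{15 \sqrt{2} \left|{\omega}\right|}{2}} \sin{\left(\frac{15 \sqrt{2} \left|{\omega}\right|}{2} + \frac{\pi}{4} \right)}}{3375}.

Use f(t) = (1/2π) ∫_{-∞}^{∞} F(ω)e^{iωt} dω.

f(t) = \frac{4}{t^{4} + 50625}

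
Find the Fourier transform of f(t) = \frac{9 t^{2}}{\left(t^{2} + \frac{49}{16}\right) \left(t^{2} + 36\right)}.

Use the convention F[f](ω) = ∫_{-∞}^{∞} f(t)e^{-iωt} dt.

F(ω) = \frac{864 \pi e^{- 6 \left|{\omega}\right|}}{527} - \frac{252 \pi e^{- \frac{7 \left|{\omega}\right|}{4}}}{527}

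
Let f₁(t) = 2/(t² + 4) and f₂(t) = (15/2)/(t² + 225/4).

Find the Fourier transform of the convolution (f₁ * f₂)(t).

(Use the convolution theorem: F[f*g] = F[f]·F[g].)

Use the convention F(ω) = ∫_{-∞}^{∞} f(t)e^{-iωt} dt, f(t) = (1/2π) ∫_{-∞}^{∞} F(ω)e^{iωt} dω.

F[f₁*f₂](ω) = \pi^{2} e^{- \frac{19 \left|{\omega}\right|}{2}}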